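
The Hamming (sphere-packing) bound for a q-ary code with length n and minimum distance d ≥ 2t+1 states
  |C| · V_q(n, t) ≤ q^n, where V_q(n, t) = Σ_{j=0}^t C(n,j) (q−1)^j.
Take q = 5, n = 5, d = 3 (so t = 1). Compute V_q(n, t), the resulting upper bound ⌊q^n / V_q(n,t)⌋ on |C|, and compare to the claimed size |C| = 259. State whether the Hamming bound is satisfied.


V_q(n, t) = 21, q^n = 3125, Hamming bound = 148, |C| = 259 > bound (violated).

Step 1: Compute V_q(n, t) = Σ_{j=0}^1 C(n, j) (q−1)^j.
  j = 0: C(5,0)·(4)^0 = 1·1 = 1.
  j = 1: C(5,1)·(4)^1 = 5·4 = 20.
  V_q(n, t) = 1 + 20 = 21.
Step 2: q^n = 5^5 = 3125.
Step 3: Hamming bound ⌊q^n / V_q(n,t)⌋ = ⌊3125/21⌋ = 148.
Step 4: Compare |C| = 259 to 148: violated.
The claimed |C| lies above the Hamming bound, so no 5-ary code of length 5 with d ≥ 3 can have 259 codewords.


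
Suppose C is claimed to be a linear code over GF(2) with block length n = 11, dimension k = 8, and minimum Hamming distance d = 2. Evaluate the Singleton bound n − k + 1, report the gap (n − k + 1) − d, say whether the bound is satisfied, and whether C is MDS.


Singleton RHS = n − k + 1 = 4, slack = 2, bound satisfied, not MDS.

Singleton bound: d ≤ n − k + 1.
Here n = 11, k = 8, so n − k + 1 = 4.
Given d = 2, check d ≤ 4: YES.
Slack = (n − k + 1) − d = 2.
The code is NOT MDS (slack = 2 > 0).
Description: the claimed parameters are [11, 8, 2]_2; such a code would be non-MDS.


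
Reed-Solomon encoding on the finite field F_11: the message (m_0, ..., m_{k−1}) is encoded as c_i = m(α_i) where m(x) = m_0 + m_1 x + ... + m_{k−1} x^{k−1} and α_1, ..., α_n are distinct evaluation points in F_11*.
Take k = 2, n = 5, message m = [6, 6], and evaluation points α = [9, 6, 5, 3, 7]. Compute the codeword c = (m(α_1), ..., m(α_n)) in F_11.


c = [5, 9, 3, 2, 4]

Message polynomial: m(x) = 6 + 6·x (mod 11).
For each evaluation point α_i, compute m(α_i) mod 11:
  α_1 = 9: Horner steps 6 → 5, so m(9) = 5.
  α_2 = 6: Horner steps 6 → 9, so m(6) = 9.
  α_3 = 5: Horner steps 6 → 3, so m(5) = 3.
  α_4 = 3: Horner steps 6 → 2, so m(3) = 2.
  α_5 = 7: Horner steps 6 → 4, so m(7) = 4.
Codeword c = [5, 9, 3, 2, 4] ∈ F_11^5.


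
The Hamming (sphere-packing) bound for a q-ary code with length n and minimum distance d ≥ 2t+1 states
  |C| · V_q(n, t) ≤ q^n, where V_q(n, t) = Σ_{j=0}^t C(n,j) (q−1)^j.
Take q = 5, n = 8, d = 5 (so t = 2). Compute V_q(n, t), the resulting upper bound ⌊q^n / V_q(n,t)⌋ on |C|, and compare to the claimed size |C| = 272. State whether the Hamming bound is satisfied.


V_q(n, t) = 481, q^n = 390625, Hamming bound = 812, |C| = 272 ≤ bound (satisfied).

Step 1: Compute V_q(n, t) = Σ_{j=0}^2 C(n, j) (q−1)^j.
  j = 0: C(8,0)·(4)^0 = 1·1 = 1.
  j = 1: C(8,1)·(4)^1 = 8·4 = 32.
  j = 2: C(8,2)·(4)^2 = 28·16 = 448.
  V_q(n, t) = 1 + 32 + 448 = 481.
Step 2: q^n = 5^8 = 390625.
Step 3: Hamming bound ⌊q^n / V_q(n,t)⌋ = ⌊390625/481⌋ = 812.
Step 4: Compare |C| = 272 to 812: satisfied.
The claimed |C| lies below the Hamming bound.


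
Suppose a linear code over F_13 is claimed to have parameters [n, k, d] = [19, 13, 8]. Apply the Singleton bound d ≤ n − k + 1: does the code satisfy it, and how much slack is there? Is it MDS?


Singleton RHS = n − k + 1 = 7, slack = -1, bound violated (no such code; not MDS).

Singleton bound: d ≤ n − k + 1.
Here n = 19, k = 13, so n − k + 1 = 7.
Given d = 8, check d ≤ 7: NO.
Slack = (n − k + 1) − d = -1.
The slack is negative: d = 8 exceeds n − k + 1 = 7 by 1, so the Singleton bound is violated and no linear [19, 13, 8]_13 code can exist. In particular it is not MDS (MDS requires d = n − k + 1 exactly).
Description: the claimed parameters are [19, 13, 8]_13; such a code would be impossible (violates the Singleton bound).


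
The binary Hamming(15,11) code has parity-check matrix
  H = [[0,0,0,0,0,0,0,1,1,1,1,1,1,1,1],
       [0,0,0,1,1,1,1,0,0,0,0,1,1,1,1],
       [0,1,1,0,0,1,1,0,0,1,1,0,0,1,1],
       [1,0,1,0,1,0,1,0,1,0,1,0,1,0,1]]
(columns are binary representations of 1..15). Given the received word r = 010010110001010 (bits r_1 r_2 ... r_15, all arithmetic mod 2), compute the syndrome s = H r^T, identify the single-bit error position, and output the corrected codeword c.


s = (1, 0, 1, 0)^T, error position = 10, corrected codeword c = 010010110101010

Compute s = H r^T mod 2 one row at a time:
  s_1 = 1 + 0 + 0 + 0 + 1 + 0 + 1 + 0 = 3 ≡ 1 (mod 2).
  s_2 = 0 + 1 + 0 + 1 + 1 + 0 + 1 + 0 = 4 ≡ 0 (mod 2).
  s_3 = 1 + 0 + 0 + 1 + 0 + 0 + 1 + 0 = 3 ≡ 1 (mod 2).
  s_4 = 0 + 0 + 1 + 1 + 0 + 0 + 0 + 0 = 2 ≡ 0 (mod 2).
s = (1, 0, 1, 0)^T — this equals column 10 of H (binary 1010), so error is at position 10.
Correct: flip bit 10 of r = 010010110001010 to get c = 010010110101010.


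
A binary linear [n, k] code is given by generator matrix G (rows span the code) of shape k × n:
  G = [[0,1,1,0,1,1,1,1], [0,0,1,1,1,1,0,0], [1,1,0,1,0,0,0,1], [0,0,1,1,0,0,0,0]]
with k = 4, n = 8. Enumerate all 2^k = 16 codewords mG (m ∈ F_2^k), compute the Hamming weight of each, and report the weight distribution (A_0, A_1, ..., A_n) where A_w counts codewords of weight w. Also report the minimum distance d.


Weight distribution: A_0 = 1, A_2 = 3, A_4 = 7, A_6 = 5. Minimum distance d = 2.

Enumerate all 2^4 = 16 messages m ∈ F_2^4.
For each, compute codeword c = mG in F_2^8, then tally its weight.
  m = 0000 → c = 00000000, weight = 0.
  m = 1000 → c = 01101111, weight = 6.
  m = 0100 → c = 00111100, weight = 4.
  m = 1100 → c = 01010011, weight = 4.
  m = 0010 → c = 11010001, weight = 4.
  m = 1010 → c = 10111110, weight = 6.
  m = 0110 → c = 11101101, weight = 6.
  m = 1110 → c = 10000010, weight = 2.
  m = 0001 → c = 00110000, weight = 2.
  m = 1001 → c = 01011111, weight = 6.
  m = 0101 → c = 00001100, weight = 2.
  m = 1101 → c = 01100011, weight = 4.
  m = 0011 → c = 11100001, weight = 4.
  m = 1011 → c = 10001110, weight = 4.
  m = 0111 → c = 11011101, weight = 6.
  m = 1111 → c = 10110010, weight = 4.
Tally weights:
  weight 0: 1 codewords.
  weight 2: 3 codewords.
  weight 4: 7 codewords.
  weight 6: 5 codewords.
Minimum distance d = smallest w > 0 with A_w > 0 = 2.
Sanity: Σ A_w = 16 = 2^4 = 16 ✓.


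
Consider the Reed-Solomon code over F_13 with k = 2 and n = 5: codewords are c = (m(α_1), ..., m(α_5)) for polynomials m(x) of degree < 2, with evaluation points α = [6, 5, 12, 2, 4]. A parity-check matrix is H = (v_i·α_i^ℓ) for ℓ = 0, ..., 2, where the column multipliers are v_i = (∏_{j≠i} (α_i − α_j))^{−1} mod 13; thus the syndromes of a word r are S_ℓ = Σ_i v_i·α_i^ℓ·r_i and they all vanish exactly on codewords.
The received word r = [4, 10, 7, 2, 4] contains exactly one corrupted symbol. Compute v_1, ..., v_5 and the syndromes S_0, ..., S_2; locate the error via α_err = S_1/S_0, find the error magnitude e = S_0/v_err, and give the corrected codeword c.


S = (2, 8, 6), error at position 5, error magnitude e = 1, c = [4, 10, 7, 2, 3].

Step 1: column multipliers v_i = (∏_{j≠i}(α_i − α_j))^{−1} mod 13.
  i = 1 (α = 6): (6−5)(6−12)(6−2)(6−4) = 1·(−6)·4·2 = −48 ≡ 4, so v_1 = 4^{−1} = 10 (mod 13).
  i = 2 (α = 5): (5−6)(5−12)(5−2)(5−4) = (−1)·(−7)·3·1 = 21 ≡ 8, so v_2 = 8^{−1} = 5 (mod 13).
  i = 3 (α = 12): (12−6)(12−5)(12−2)(12−4) = 6·7·10·8 = 3360 ≡ 6, so v_3 = 6^{−1} = 11 (mod 13).
  i = 4 (α = 2): (2−6)(2−5)(2−12)(2−4) = (−4)·(−3)·(−10)·(−2) = 240 ≡ 6, so v_4 = 6^{−1} = 11 (mod 13).
  i = 5 (α = 4): (4−6)(4−5)(4−12)(4−2) = (−2)·(−1)·(−8)·2 = −32 ≡ 7, so v_5 = 7^{−1} = 2 (mod 13).
  v = [10, 5, 11, 11, 2].
Step 2: syndromes of r = [4, 10, 7, 2, 4] (all sums mod 13).
  S_0 = Σ v_i r_i = 10·4 + 5·10 + 11·7 + 11·2 + 2·4 = 197 ≡ 2.
  S_1 = Σ v_i α_i r_i = 10·6·4 + 5·5·10 + 11·12·7 + 11·2·2 + 2·4·4 = 1490 ≡ 8.
  α_i^2 mod 13 = [10, 12, 1, 4, 3].
  S_2 = Σ v_i α_i^2 r_i = 10·10·4 + 5·12·10 + 11·1·7 + 11·4·2 + 2·3·4 = 1189 ≡ 6.
  S = (2, 8, 6) ≠ 0, so r is not a codeword (an error is present).
Step 3: locate the error. For a single error e at position i, S_ℓ = v_i·e·α_i^ℓ, so α_err = S_1/S_0.
  S_0^{−1} = 2^{−1} = 7 (mod 13), so α_err = 8·7 = 56 ≡ 4 = α_5. Error position i = 5.
  Consistency check: S_2/S_1 = 6·5 = 30 ≡ 4 = α_err ✓ (single-error assumption holds).
Step 4: error magnitude e = S_0/v_5 = S_0·∏_{j≠5}(α_5 − α_j) = 2·7 = 14 ≡ 1 (mod 13).
Step 5: correct position 5: c_5 = r_5 − e = 4 − 1 ≡ 3 (mod 13). Hence c = [4, 10, 7, 2, 3].
  Check: interpolating c through the α_i gives m(x) = 1 + 7·x (degree < 2) with m(α_i) = c_i for every i, so c is indeed a codeword.


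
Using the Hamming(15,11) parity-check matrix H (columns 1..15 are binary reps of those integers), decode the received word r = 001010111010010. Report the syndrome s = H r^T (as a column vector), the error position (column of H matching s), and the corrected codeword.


s = (0, 1, 0, 1)^T, error position = 5, corrected codeword c = 001000111010010

Compute s = H r^T mod 2 one row at a time:
  s_1 = 1 + 1 + 0 + 1 + 0 + 0 + 1 + 0 = 4 ≡ 0 (mod 2).
  s_2 = 0 + 1 + 0 + 1 + 0 + 0 + 1 + 0 = 3 ≡ 1 (mod 2).
  s_3 = 0 + 1 + 0 + 1 + 0 + 1 + 1 + 0 = 4 ≡ 0 (mod 2).
  s_4 = 0 + 1 + 1 + 1 + 1 + 1 + 0 + 0 = 5 ≡ 1 (mod 2).
s = (0, 1, 0, 1)^T — this equals column 5 of H (binary 0101), so error is at position 5.
Correct: flip bit 5 of r = 001010111010010 to get c = 001000111010010.


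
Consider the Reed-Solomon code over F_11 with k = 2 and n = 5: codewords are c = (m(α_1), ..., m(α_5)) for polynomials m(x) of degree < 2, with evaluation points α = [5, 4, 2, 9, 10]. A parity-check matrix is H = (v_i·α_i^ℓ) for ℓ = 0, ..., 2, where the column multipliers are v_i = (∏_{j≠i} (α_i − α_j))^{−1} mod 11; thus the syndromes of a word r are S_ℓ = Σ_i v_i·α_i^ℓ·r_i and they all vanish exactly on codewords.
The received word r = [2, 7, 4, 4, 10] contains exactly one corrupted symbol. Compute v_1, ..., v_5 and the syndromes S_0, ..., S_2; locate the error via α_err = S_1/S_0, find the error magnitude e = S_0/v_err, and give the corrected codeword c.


S = (7, 3, 6), error at position 3, error magnitude e = 9, c = [2, 7, 6, 4, 10].

Step 1: column multipliers v_i = (∏_{j≠i}(α_i − α_j))^{−1} mod 11.
  i = 1 (α = 5): (5−4)(5−2)(5−9)(5−10) = 1·3·(−4)·(−5) = 60 ≡ 5, so v_1 = 5^{−1} = 9 (mod 11).
  i = 2 (α = 4): (4−5)(4−2)(4−9)(4−10) = (−1)·2·(−5)·(−6) = −60 ≡ 6, so v_2 = 6^{−1} = 2 (mod 11).
  i = 3 (α = 2): (2−5)(2−4)(2−9)(2−10) = (−3)·(−2)·(−7)·(−8) = 336 ≡ 6, so v_3 = 6^{−1} = 2 (mod 11).
  i = 4 (α = 9): (9−5)(9−4)(9−2)(9−10) = 4·5·7·(−1) = −140 ≡ 3, so v_4 = 3^{−1} = 4 (mod 11).
  i = 5 (α = 10): (10−5)(10−4)(10−2)(10−9) = 5·6·8·1 = 240 ≡ 9, so v_5 = 9^{−1} = 5 (mod 11).
  v = [9, 2, 2, 4, 5].
Step 2: syndromes of r = [2, 7, 4, 4, 10] (all sums mod 11).
  S_0 = Σ v_i r_i = 9·2 + 2·7 + 2·4 + 4·4 + 5·10 = 106 ≡ 7.
  S_1 = Σ v_i α_i r_i = 9·5·2 + 2·4·7 + 2·2·4 + 4·9·4 + 5·10·10 = 806 ≡ 3.
  α_i^2 mod 11 = [3, 5, 4, 4, 1].
  S_2 = Σ v_i α_i^2 r_i = 9·3·2 + 2·5·7 + 2·4·4 + 4·4·4 + 5·1·10 = 270 ≡ 6.
  S = (7, 3, 6) ≠ 0, so r is not a codeword (an error is present).
Step 3: locate the error. For a single error e at position i, S_ℓ = v_i·e·α_i^ℓ, so α_err = S_1/S_0.
  S_0^{−1} = 7^{−1} = 8 (mod 11), so α_err = 3·8 = 24 ≡ 2 = α_3. Error position i = 3.
  Consistency check: S_2/S_1 = 6·4 = 24 ≡ 2 = α_err ✓ (single-error assumption holds).
Step 4: error magnitude e = S_0/v_3 = S_0·∏_{j≠3}(α_3 − α_j) = 7·6 = 42 ≡ 9 (mod 11).
Step 5: correct position 3: c_3 = r_3 − e = 4 − 9 ≡ 6 (mod 11). Hence c = [2, 7, 6, 4, 10].
  Check: interpolating c through the α_i gives m(x) = 5 + 6·x (degree < 2) with m(α_i) = c_i for every i, so c is indeed a codeword.


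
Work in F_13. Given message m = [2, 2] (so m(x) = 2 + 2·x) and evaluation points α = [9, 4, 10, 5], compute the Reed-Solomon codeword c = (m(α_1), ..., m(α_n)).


c = [7, 10, 9, 12]

Message polynomial: m(x) = 2 + 2·x (mod 13).
For each evaluation point α_i, compute m(α_i) mod 13:
  α_1 = 9: Horner steps 2 → 7, so m(9) = 7.
  α_2 = 4: Horner steps 2 → 10, so m(4) = 10.
  α_3 = 10: Horner steps 2 → 9, so m(10) = 9.
  α_4 = 5: Horner steps 2 → 12, so m(5) = 12.
Codeword c = [7, 10, 9, 12] ∈ F_13^4.


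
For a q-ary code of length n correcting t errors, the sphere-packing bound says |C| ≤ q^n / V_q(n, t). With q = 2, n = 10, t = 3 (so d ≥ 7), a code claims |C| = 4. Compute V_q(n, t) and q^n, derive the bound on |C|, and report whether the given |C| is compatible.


V_q(n, t) = 176, q^n = 1024, Hamming bound = 5, |C| = 4 ≤ bound (satisfied).

Step 1: Compute V_q(n, t) = Σ_{j=0}^3 C(n, j) (q−1)^j.
  j = 0: C(10,0)·(1)^0 = 1·1 = 1.
  j = 1: C(10,1)·(1)^1 = 10·1 = 10.
  j = 2: C(10,2)·(1)^2 = 45·1 = 45.
  j = 3: C(10,3)·(1)^3 = 120·1 = 120.
  V_q(n, t) = 1 + 10 + 45 + 120 = 176.
Step 2: q^n = 2^10 = 1024.
Step 3: Hamming bound ⌊q^n / V_q(n,t)⌋ = ⌊1024/176⌋ = 5.
Step 4: Compare |C| = 4 to 5: satisfied.
The claimed |C| lies below the Hamming bound.


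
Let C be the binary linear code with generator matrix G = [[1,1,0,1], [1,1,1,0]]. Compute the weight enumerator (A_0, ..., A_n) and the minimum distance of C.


Weight distribution: A_0 = 1, A_2 = 1, A_3 = 2. Minimum distance d = 2.

Enumerate all 2^2 = 4 messages m ∈ F_2^2.
For each, compute codeword c = mG in F_2^4, then tally its weight.
  m = 00 → c = 0000, weight = 0.
  m = 10 → c = 1101, weight = 3.
  m = 01 → c = 1110, weight = 3.
  m = 11 → c = 0011, weight = 2.
Tally weights:
  weight 0: 1 codewords.
  weight 2: 1 codewords.
  weight 3: 2 codewords.
Minimum distance d = smallest w > 0 with A_w > 0 = 2.
Sanity: Σ A_w = 4 = 2^2 = 4 ✓.


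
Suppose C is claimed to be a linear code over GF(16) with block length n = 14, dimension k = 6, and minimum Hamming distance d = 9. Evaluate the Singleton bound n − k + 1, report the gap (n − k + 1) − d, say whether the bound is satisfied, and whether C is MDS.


Singleton RHS = n − k + 1 = 9, slack = 0, bound satisfied, MDS.

Singleton bound: d ≤ n − k + 1.
Here n = 14, k = 6, so n − k + 1 = 9.
Given d = 9, check d ≤ 9: YES.
Slack = (n − k + 1) − d = 0.
The code is MDS (slack = 0).
Description: the claimed parameters are [14, 6, 9]_16; such a code would be MDS (meets Singleton bound).


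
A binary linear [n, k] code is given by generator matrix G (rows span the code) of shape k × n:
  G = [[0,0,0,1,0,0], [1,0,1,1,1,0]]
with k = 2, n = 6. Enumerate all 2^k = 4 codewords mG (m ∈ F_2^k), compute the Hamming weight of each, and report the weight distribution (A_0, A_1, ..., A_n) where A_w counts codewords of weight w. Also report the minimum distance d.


Weight distribution: A_0 = 1, A_1 = 1, A_3 = 1, A_4 = 1. Minimum distance d = 1.

Enumerate all 2^2 = 4 messages m ∈ F_2^2.
For each, compute codeword c = mG in F_2^6, then tally its weight.
  m = 00 → c = 000000, weight = 0.
  m = 10 → c = 000100, weight = 1.
  m = 01 → c = 101110, weight = 4.
  m = 11 → c = 101010, weight = 3.
Tally weights:
  weight 0: 1 codewords.
  weight 1: 1 codewords.
  weight 3: 1 codewords.
  weight 4: 1 codewords.
Minimum distance d = smallest w > 0 with A_w > 0 = 1.
Sanity: Σ A_w = 4 = 2^2 = 4 ✓.


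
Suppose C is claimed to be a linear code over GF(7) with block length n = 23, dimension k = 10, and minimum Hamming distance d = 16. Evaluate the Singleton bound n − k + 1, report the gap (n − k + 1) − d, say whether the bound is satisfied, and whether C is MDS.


Singleton RHS = n − k + 1 = 14, slack = -2, bound violated (no such code; not MDS).

Singleton bound: d ≤ n − k + 1.
Here n = 23, k = 10, so n − k + 1 = 14.
Given d = 16, check d ≤ 14: NO.
Slack = (n − k + 1) − d = -2.
The slack is negative: d = 16 exceeds n − k + 1 = 14 by 2, so the Singleton bound is violated and no linear [23, 10, 16]_7 code can exist. In particular it is not MDS (MDS requires d = n − k + 1 exactly).
Description: the claimed parameters are [23, 10, 16]_7; such a code would be impossible (violates the Singleton bound).


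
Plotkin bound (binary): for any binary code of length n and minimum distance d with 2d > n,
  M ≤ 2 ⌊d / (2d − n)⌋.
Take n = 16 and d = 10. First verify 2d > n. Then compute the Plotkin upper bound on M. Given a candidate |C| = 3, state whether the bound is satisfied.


Plotkin bound M ≤ 4; given |C| = 3 ≤ bound (satisfied).

Check applicability: 2d = 20, n = 16.
2d − n = 4 > 0, so Plotkin applies.
Compute d/(2d−n) = 10/4 ≈ 2.5000.
⌊d/(2d−n)⌋ = 2.
Plotkin bound: M ≤ 2·2 = 4.
Given |C| = 3, check: satisfied.
This |C| is below the Plotkin bound.


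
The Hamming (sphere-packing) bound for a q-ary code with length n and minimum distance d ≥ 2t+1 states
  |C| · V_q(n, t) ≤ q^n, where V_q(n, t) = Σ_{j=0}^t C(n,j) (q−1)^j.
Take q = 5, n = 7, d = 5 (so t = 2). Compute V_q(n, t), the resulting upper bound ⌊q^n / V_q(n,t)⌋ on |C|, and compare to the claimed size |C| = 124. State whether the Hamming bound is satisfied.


V_q(n, t) = 365, q^n = 78125, Hamming bound = 214, |C| = 124 ≤ bound (satisfied).

Step 1: Compute V_q(n, t) = Σ_{j=0}^2 C(n, j) (q−1)^j.
  j = 0: C(7,0)·(4)^0 = 1·1 = 1.
  j = 1: C(7,1)·(4)^1 = 7·4 = 28.
  j = 2: C(7,2)·(4)^2 = 21·16 = 336.
  V_q(n, t) = 1 + 28 + 336 = 365.
Step 2: q^n = 5^7 = 78125.
Step 3: Hamming bound ⌊q^n / V_q(n,t)⌋ = ⌊78125/365⌋ = 214.
Step 4: Compare |C| = 124 to 214: satisfied.
The claimed |C| lies below the Hamming bound.


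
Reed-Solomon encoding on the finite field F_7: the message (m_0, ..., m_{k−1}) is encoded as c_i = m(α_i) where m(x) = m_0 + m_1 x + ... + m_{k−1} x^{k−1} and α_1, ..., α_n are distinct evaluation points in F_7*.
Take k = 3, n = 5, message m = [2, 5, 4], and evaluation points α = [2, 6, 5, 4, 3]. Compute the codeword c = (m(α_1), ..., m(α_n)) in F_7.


c = [0, 1, 1, 2, 4]

Message polynomial: m(x) = 2 + 5·x + 4·x^2 (mod 7).
For each evaluation point α_i, compute m(α_i) mod 7:
  α_1 = 2: Horner steps 4 → 6 → 0, so m(2) = 0.
  α_2 = 6: Horner steps 4 → 1 → 1, so m(6) = 1.
  α_3 = 5: Horner steps 4 → 4 → 1, so m(5) = 1.
  α_4 = 4: Horner steps 4 → 0 → 2, so m(4) = 2.
  α_5 = 3: Horner steps 4 → 3 → 4, so m(3) = 4.
Codeword c = [0, 1, 1, 2, 4] ∈ F_7^5.


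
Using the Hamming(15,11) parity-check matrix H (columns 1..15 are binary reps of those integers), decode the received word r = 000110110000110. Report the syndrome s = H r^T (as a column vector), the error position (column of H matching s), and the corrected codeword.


s = (1, 1, 0, 1)^T, error position = 13, corrected codeword c = 000110110000010

Compute s = H r^T mod 2 one row at a time:
  s_1 = 1 + 0 + 0 + 0 + 0 + 1 + 1 + 0 = 3 ≡ 1 (mod 2).
  s_2 = 1 + 1 + 0 + 1 + 0 + 1 + 1 + 0 = 5 ≡ 1 (mod 2).
  s_3 = 0 + 0 + 0 + 1 + 0 + 0 + 1 + 0 = 2 ≡ 0 (mod 2).
  s_4 = 0 + 0 + 1 + 1 + 0 + 0 + 1 + 0 = 3 ≡ 1 (mod 2).
s = (1, 1, 0, 1)^T — this equals column 13 of H (binary 1101), so error is at position 13.
Correct: flip bit 13 of r = 000110110000110 to get c = 000110110000010.


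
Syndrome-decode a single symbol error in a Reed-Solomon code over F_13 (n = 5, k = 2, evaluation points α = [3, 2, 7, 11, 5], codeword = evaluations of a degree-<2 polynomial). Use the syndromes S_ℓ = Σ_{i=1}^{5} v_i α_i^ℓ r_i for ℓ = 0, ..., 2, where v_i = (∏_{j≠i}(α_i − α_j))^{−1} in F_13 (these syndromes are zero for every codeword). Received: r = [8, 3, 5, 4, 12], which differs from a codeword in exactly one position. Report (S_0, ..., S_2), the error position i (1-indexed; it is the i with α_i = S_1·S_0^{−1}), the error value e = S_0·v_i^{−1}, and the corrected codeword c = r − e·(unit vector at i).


S = (2, 6, 5), error at position 1, error magnitude e = 2, c = [6, 3, 5, 4, 12].

Step 1: column multipliers v_i = (∏_{j≠i}(α_i − α_j))^{−1} mod 13.
  i = 1 (α = 3): (3−2)(3−7)(3−11)(3−5) = 1·(−4)·(−8)·(−2) = −64 ≡ 1, so v_1 = 1^{−1} = 1 (mod 13).
  i = 2 (α = 2): (2−3)(2−7)(2−11)(2−5) = (−1)·(−5)·(−9)·(−3) = 135 ≡ 5, so v_2 = 5^{−1} = 8 (mod 13).
  i = 3 (α = 7): (7−3)(7−2)(7−11)(7−5) = 4·5·(−4)·2 = −160 ≡ 9, so v_3 = 9^{−1} = 3 (mod 13).
  i = 4 (α = 11): (11−3)(11−2)(11−7)(11−5) = 8·9·4·6 = 1728 ≡ 12, so v_4 = 12^{−1} = 12 (mod 13).
  i = 5 (α = 5): (5−3)(5−2)(5−7)(5−11) = 2·3·(−2)·(−6) = 72 ≡ 7, so v_5 = 7^{−1} = 2 (mod 13).
  v = [1, 8, 3, 12, 2].
Step 2: syndromes of r = [8, 3, 5, 4, 12] (all sums mod 13).
  S_0 = Σ v_i r_i = 1·8 + 8·3 + 3·5 + 12·4 + 2·12 = 119 ≡ 2.
  S_1 = Σ v_i α_i r_i = 1·3·8 + 8·2·3 + 3·7·5 + 12·11·4 + 2·5·12 = 825 ≡ 6.
  α_i^2 mod 13 = [9, 4, 10, 4, 12].
  S_2 = Σ v_i α_i^2 r_i = 1·9·8 + 8·4·3 + 3·10·5 + 12·4·4 + 2·12·12 = 798 ≡ 5.
  S = (2, 6, 5) ≠ 0, so r is not a codeword (an error is present).
Step 3: locate the error. For a single error e at position i, S_ℓ = v_i·e·α_i^ℓ, so α_err = S_1/S_0.
  S_0^{−1} = 2^{−1} = 7 (mod 13), so α_err = 6·7 = 42 ≡ 3 = α_1. Error position i = 1.
  Consistency check: S_2/S_1 = 5·11 = 55 ≡ 3 = α_err ✓ (single-error assumption holds).
Step 4: error magnitude e = S_0/v_1 = S_0·∏_{j≠1}(α_1 − α_j) = 2·1 = 2 ≡ 2 (mod 13).
Step 5: correct position 1: c_1 = r_1 − e = 8 − 2 ≡ 6 (mod 13). Hence c = [6, 3, 5, 4, 12].
  Check: interpolating c through the α_i gives m(x) = 10 + 3·x (degree < 2) with m(α_i) = c_i for every i, so c is indeed a codeword.


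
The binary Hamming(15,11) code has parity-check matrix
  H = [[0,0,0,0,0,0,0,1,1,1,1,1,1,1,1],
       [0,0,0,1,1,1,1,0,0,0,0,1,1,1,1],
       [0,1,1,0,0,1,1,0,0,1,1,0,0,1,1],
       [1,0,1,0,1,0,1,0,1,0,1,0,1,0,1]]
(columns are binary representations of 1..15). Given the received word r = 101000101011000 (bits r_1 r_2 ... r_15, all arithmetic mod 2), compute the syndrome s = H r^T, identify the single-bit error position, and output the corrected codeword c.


s = (1, 0, 1, 1)^T, error position = 11, corrected codeword c = 101000101001000

Compute s = H r^T mod 2 one row at a time:
  s_1 = 0 + 1 + 0 + 1 + 1 + 0 + 0 + 0 = 3 ≡ 1 (mod 2).
  s_2 = 0 + 0 + 0 + 1 + 1 + 0 + 0 + 0 = 2 ≡ 0 (mod 2).
  s_3 = 0 + 1 + 0 + 1 + 0 + 1 + 0 + 0 = 3 ≡ 1 (mod 2).
  s_4 = 1 + 1 + 0 + 1 + 1 + 1 + 0 + 0 = 5 ≡ 1 (mod 2).
s = (1, 0, 1, 1)^T — this equals column 11 of H (binary 1011), so error is at position 11.
Correct: flip bit 11 of r = 101000101011000 to get c = 101000101001000.


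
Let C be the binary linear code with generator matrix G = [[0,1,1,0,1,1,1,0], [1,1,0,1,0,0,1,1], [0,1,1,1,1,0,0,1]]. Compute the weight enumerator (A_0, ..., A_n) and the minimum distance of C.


Weight distribution: A_0 = 1, A_3 = 1, A_4 = 2, A_5 = 3, A_6 = 1. Minimum distance d = 3.

Enumerate all 2^3 = 8 messages m ∈ F_2^3.
For each, compute codeword c = mG in F_2^8, then tally its weight.
  m = 000 → c = 00000000, weight = 0.
  m = 100 → c = 01101110, weight = 5.
  m = 010 → c = 11010011, weight = 5.
  m = 110 → c = 10111101, weight = 6.
  m = 001 → c = 01111001, weight = 5.
  m = 101 → c = 00010111, weight = 4.
  m = 011 → c = 10101010, weight = 4.
  m = 111 → c = 11000100, weight = 3.
Tally weights:
  weight 0: 1 codewords.
  weight 3: 1 codewords.
  weight 4: 2 codewords.
  weight 5: 3 codewords.
  weight 6: 1 codewords.
Minimum distance d = smallest w > 0 with A_w > 0 = 3.
Sanity: Σ A_w = 8 = 2^3 = 8 ✓.


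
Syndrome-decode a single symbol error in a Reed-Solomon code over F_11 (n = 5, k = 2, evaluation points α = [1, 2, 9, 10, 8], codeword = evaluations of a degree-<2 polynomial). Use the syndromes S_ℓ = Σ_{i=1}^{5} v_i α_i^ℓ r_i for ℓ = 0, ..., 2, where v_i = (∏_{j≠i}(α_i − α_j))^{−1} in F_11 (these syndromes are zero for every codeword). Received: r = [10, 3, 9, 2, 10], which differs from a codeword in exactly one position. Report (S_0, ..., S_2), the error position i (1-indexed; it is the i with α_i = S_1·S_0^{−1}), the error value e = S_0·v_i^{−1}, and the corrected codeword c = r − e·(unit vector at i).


S = (7, 1, 8), error at position 5, error magnitude e = 5, c = [10, 3, 9, 2, 5].

Step 1: column multipliers v_i = (∏_{j≠i}(α_i − α_j))^{−1} mod 11.
  i = 1 (α = 1): (1−2)(1−9)(1−10)(1−8) = (−1)·(−8)·(−9)·(−7) = 504 ≡ 9, so v_1 = 9^{−1} = 5 (mod 11).
  i = 2 (α = 2): (2−1)(2−9)(2−10)(2−8) = 1·(−7)·(−8)·(−6) = −336 ≡ 5, so v_2 = 5^{−1} = 9 (mod 11).
  i = 3 (α = 9): (9−1)(9−2)(9−10)(9−8) = 8·7·(−1)·1 = −56 ≡ 10, so v_3 = 10^{−1} = 10 (mod 11).
  i = 4 (α = 10): (10−1)(10−2)(10−9)(10−8) = 9·8·1·2 = 144 ≡ 1, so v_4 = 1^{−1} = 1 (mod 11).
  i = 5 (α = 8): (8−1)(8−2)(8−9)(8−10) = 7·6·(−1)·(−2) = 84 ≡ 7, so v_5 = 7^{−1} = 8 (mod 11).
  v = [5, 9, 10, 1, 8].
Step 2: syndromes of r = [10, 3, 9, 2, 10] (all sums mod 11).
  S_0 = Σ v_i r_i = 5·10 + 9·3 + 10·9 + 1·2 + 8·10 = 249 ≡ 7.
  S_1 = Σ v_i α_i r_i = 5·1·10 + 9·2·3 + 10·9·9 + 1·10·2 + 8·8·10 = 1574 ≡ 1.
  α_i^2 mod 11 = [1, 4, 4, 1, 9].
  S_2 = Σ v_i α_i^2 r_i = 5·1·10 + 9·4·3 + 10·4·9 + 1·1·2 + 8·9·10 = 1240 ≡ 8.
  S = (7, 1, 8) ≠ 0, so r is not a codeword (an error is present).
Step 3: locate the error. For a single error e at position i, S_ℓ = v_i·e·α_i^ℓ, so α_err = S_1/S_0.
  S_0^{−1} = 7^{−1} = 8 (mod 11), so α_err = 1·8 = 8 ≡ 8 = α_5. Error position i = 5.
  Consistency check: S_2/S_1 = 8·1 = 8 ≡ 8 = α_err ✓ (single-error assumption holds).
Step 4: error magnitude e = S_0/v_5 = S_0·∏_{j≠5}(α_5 − α_j) = 7·7 = 49 ≡ 5 (mod 11).
Step 5: correct position 5: c_5 = r_5 − e = 10 − 5 ≡ 5 (mod 11). Hence c = [10, 3, 9, 2, 5].
  Check: interpolating c through the α_i gives m(x) = 6 + 4·x (degree < 2) with m(α_i) = c_i for every i, so c is indeed a codeword.


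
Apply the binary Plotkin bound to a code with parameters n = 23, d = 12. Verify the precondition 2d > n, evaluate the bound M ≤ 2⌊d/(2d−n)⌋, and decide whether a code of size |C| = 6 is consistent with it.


Plotkin bound M ≤ 24; given |C| = 6 ≤ bound (satisfied).

Check applicability: 2d = 24, n = 23.
2d − n = 1 > 0, so Plotkin applies.
Compute d/(2d−n) = 12/1 ≈ 12.0000.
⌊d/(2d−n)⌋ = 12.
Plotkin bound: M ≤ 2·12 = 24.
Given |C| = 6, check: satisfied.
This |C| is below the Plotkin bound.


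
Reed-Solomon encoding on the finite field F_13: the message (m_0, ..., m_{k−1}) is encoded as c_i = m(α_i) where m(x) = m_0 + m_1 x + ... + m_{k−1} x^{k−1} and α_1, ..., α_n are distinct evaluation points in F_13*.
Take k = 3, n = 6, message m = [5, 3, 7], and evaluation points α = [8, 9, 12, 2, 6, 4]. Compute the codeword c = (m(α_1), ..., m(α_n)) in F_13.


c = [9, 1, 9, 0, 2, 12]

Message polynomial: m(x) = 5 + 3·x + 7·x^2 (mod 13).
For each evaluation point α_i, compute m(α_i) mod 13:
  α_1 = 8: Horner steps 7 → 7 → 9, so m(8) = 9.
  α_2 = 9: Horner steps 7 → 1 → 1, so m(9) = 1.
  α_3 = 12: Horner steps 7 → 9 → 9, so m(12) = 9.
  α_4 = 2: Horner steps 7 → 4 → 0, so m(2) = 0.
  α_5 = 6: Horner steps 7 → 6 → 2, so m(6) = 2.
  α_6 = 4: Horner steps 7 → 5 → 12, so m(4) = 12.
Codeword c = [9, 1, 9, 0, 2, 12] ∈ F_13^6.


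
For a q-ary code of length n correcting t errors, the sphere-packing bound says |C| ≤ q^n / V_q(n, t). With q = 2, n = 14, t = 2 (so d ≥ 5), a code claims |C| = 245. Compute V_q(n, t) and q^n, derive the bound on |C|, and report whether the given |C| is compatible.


V_q(n, t) = 106, q^n = 16384, Hamming bound = 154, |C| = 245 > bound (violated).

Step 1: Compute V_q(n, t) = Σ_{j=0}^2 C(n, j) (q−1)^j.
  j = 0: C(14,0)·(1)^0 = 1·1 = 1.
  j = 1: C(14,1)·(1)^1 = 14·1 = 14.
  j = 2: C(14,2)·(1)^2 = 91·1 = 91.
  V_q(n, t) = 1 + 14 + 91 = 106.
Step 2: q^n = 2^14 = 16384.
Step 3: Hamming bound ⌊q^n / V_q(n,t)⌋ = ⌊16384/106⌋ = 154.
Step 4: Compare |C| = 245 to 154: violated.
The claimed |C| lies above the Hamming bound, so no 2-ary code of length 14 with d ≥ 5 can have 245 codewords.


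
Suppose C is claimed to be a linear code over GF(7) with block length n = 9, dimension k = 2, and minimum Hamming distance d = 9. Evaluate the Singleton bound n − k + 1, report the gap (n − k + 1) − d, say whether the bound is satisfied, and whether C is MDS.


Singleton RHS = n − k + 1 = 8, slack = -1, bound violated (no such code; not MDS).

Singleton bound: d ≤ n − k + 1.
Here n = 9, k = 2, so n − k + 1 = 8.
Given d = 9, check d ≤ 8: NO.
Slack = (n − k + 1) − d = -1.
The slack is negative: d = 9 exceeds n − k + 1 = 8 by 1, so the Singleton bound is violated and no linear [9, 2, 9]_7 code can exist. In particular it is not MDS (MDS requires d = n − k + 1 exactly).
Description: the claimed parameters are [9, 2, 9]_7; such a code would be impossible (violates the Singleton bound).


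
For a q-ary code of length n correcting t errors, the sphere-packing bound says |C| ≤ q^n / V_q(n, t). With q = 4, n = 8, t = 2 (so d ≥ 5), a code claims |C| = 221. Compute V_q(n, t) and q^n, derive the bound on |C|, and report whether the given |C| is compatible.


V_q(n, t) = 277, q^n = 65536, Hamming bound = 236, |C| = 221 ≤ bound (satisfied).

Step 1: Compute V_q(n, t) = Σ_{j=0}^2 C(n, j) (q−1)^j.
  j = 0: C(8,0)·(3)^0 = 1·1 = 1.
  j = 1: C(8,1)·(3)^1 = 8·3 = 24.
  j = 2: C(8,2)·(3)^2 = 28·9 = 252.
  V_q(n, t) = 1 + 24 + 252 = 277.
Step 2: q^n = 4^8 = 65536.
Step 3: Hamming bound ⌊q^n / V_q(n,t)⌋ = ⌊65536/277⌋ = 236.
Step 4: Compare |C| = 221 to 236: satisfied.
The claimed |C| lies below the Hamming bound.


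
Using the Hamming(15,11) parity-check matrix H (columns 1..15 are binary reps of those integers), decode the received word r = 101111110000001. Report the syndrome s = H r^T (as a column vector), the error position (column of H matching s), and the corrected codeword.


s = (0, 1, 0, 1)^T, error position = 5, corrected codeword c = 101101110000001

Compute s = H r^T mod 2 one row at a time:
  s_1 = 1 + 0 + 0 + 0 + 0 + 0 + 0 + 1 = 2 ≡ 0 (mod 2).
  s_2 = 1 + 1 + 1 + 1 + 0 + 0 + 0 + 1 = 5 ≡ 1 (mod 2).
  s_3 = 0 + 1 + 1 + 1 + 0 + 0 + 0 + 1 = 4 ≡ 0 (mod 2).
  s_4 = 1 + 1 + 1 + 1 + 0 + 0 + 0 + 1 = 5 ≡ 1 (mod 2).
s = (0, 1, 0, 1)^T — this equals column 5 of H (binary 0101), so error is at position 5.
Correct: flip bit 5 of r = 101111110000001 to get c = 101101110000001.


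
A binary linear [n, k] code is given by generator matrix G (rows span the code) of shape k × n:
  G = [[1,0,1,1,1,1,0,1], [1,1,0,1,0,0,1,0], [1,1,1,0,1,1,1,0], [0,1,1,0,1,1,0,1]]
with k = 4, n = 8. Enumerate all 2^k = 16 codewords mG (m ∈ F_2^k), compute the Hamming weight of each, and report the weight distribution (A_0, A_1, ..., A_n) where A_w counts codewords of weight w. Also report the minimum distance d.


Weight distribution: A_0 = 1, A_1 = 1, A_2 = 1, A_3 = 3, A_4 = 3, A_5 = 3, A_6 = 3, A_7 = 1. Minimum distance d = 1.

Enumerate all 2^4 = 16 messages m ∈ F_2^4.
For each, compute codeword c = mG in F_2^8, then tally its weight.
  m = 0000 → c = 00000000, weight = 0.
  m = 1000 → c = 10111101, weight = 6.
  m = 0100 → c = 11010010, weight = 4.
  m = 1100 → c = 01101111, weight = 6.
  m = 0010 → c = 11101110, weight = 6.
  m = 1010 → c = 01010011, weight = 4.
  m = 0110 → c = 00111100, weight = 4.
  m = 1110 → c = 10000001, weight = 2.
  m = 0001 → c = 01101101, weight = 5.
  m = 1001 → c = 11010000, weight = 3.
  m = 0101 → c = 10111111, weight = 7.
  m = 1101 → c = 00000010, weight = 1.
  m = 0011 → c = 10000011, weight = 3.
  m = 1011 → c = 00111110, weight = 5.
  m = 0111 → c = 01010001, weight = 3.
  m = 1111 → c = 11101100, weight = 5.
Tally weights:
  weight 0: 1 codewords.
  weight 1: 1 codewords.
  weight 2: 1 codewords.
  weight 3: 3 codewords.
  weight 4: 3 codewords.
  weight 5: 3 codewords.
  weight 6: 3 codewords.
  weight 7: 1 codewords.
Minimum distance d = smallest w > 0 with A_w > 0 = 1.
Sanity: Σ A_w = 16 = 2^4 = 16 ✓.


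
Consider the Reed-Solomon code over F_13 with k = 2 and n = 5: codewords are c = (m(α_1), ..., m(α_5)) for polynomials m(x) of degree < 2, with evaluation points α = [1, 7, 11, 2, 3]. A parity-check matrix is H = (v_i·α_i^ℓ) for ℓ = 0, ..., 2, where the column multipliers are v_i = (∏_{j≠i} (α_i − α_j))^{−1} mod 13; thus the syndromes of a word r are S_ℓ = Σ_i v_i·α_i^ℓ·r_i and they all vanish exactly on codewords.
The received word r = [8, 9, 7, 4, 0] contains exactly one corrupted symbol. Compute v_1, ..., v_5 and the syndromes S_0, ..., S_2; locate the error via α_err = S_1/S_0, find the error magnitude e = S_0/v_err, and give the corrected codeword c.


S = (12, 6, 3), error at position 2, error magnitude e = 12, c = [8, 10, 7, 4, 0].

Step 1: column multipliers v_i = (∏_{j≠i}(α_i − α_j))^{−1} mod 13.
  i = 1 (α = 1): (1−7)(1−11)(1−2)(1−3) = (−6)·(−10)·(−1)·(−2) = 120 ≡ 3, so v_1 = 3^{−1} = 9 (mod 13).
  i = 2 (α = 7): (7−1)(7−11)(7−2)(7−3) = 6·(−4)·5·4 = −480 ≡ 1, so v_2 = 1^{−1} = 1 (mod 13).
  i = 3 (α = 11): (11−1)(11−7)(11−2)(11−3) = 10·4·9·8 = 2880 ≡ 7, so v_3 = 7^{−1} = 2 (mod 13).
  i = 4 (α = 2): (2−1)(2−7)(2−11)(2−3) = 1·(−5)·(−9)·(−1) = −45 ≡ 7, so v_4 = 7^{−1} = 2 (mod 13).
  i = 5 (α = 3): (3−1)(3−7)(3−11)(3−2) = 2·(−4)·(−8)·1 = 64 ≡ 12, so v_5 = 12^{−1} = 12 (mod 13).
  v = [9, 1, 2, 2, 12].
Step 2: syndromes of r = [8, 9, 7, 4, 0] (all sums mod 13).
  S_0 = Σ v_i r_i = 9·8 + 1·9 + 2·7 + 2·4 + 12·0 = 103 ≡ 12.
  S_1 = Σ v_i α_i r_i = 9·1·8 + 1·7·9 + 2·11·7 + 2·2·4 + 12·3·0 = 305 ≡ 6.
  α_i^2 mod 13 = [1, 10, 4, 4, 9].
  S_2 = Σ v_i α_i^2 r_i = 9·1·8 + 1·10·9 + 2·4·7 + 2·4·4 + 12·9·0 = 250 ≡ 3.
  S = (12, 6, 3) ≠ 0, so r is not a codeword (an error is present).
Step 3: locate the error. For a single error e at position i, S_ℓ = v_i·e·α_i^ℓ, so α_err = S_1/S_0.
  S_0^{−1} = 12^{−1} = 12 (mod 13), so α_err = 6·12 = 72 ≡ 7 = α_2. Error position i = 2.
  Consistency check: S_2/S_1 = 3·11 = 33 ≡ 7 = α_err ✓ (single-error assumption holds).
Step 4: error magnitude e = S_0/v_2 = S_0·∏_{j≠2}(α_2 − α_j) = 12·1 = 12 ≡ 12 (mod 13).
Step 5: correct position 2: c_2 = r_2 − e = 9 − 12 ≡ 10 (mod 13). Hence c = [8, 10, 7, 4, 0].
  Check: interpolating c through the α_i gives m(x) = 12 + 9·x (degree < 2) with m(α_i) = c_i for every i, so c is indeed a codeword.


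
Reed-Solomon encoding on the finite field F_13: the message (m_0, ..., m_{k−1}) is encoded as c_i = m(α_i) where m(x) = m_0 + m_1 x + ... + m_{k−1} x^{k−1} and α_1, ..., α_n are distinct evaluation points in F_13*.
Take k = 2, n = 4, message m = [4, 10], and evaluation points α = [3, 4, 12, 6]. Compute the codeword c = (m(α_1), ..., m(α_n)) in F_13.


c = [8, 5, 7, 12]

Message polynomial: m(x) = 4 + 10·x (mod 13).
For each evaluation point α_i, compute m(α_i) mod 13:
  α_1 = 3: Horner steps 10 → 8, so m(3) = 8.
  α_2 = 4: Horner steps 10 → 5, so m(4) = 5.
  α_3 = 12: Horner steps 10 → 7, so m(12) = 7.
  α_4 = 6: Horner steps 10 → 12, so m(6) = 12.
Codeword c = [8, 5, 7, 12] ∈ F_13^4.


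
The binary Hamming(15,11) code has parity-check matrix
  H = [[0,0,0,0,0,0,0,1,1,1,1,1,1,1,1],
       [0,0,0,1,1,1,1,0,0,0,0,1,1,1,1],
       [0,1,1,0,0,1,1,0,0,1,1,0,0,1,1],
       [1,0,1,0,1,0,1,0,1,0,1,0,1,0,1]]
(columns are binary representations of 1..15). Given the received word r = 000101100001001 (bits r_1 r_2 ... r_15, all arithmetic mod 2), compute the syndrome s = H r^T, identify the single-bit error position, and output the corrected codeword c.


s = (0, 1, 1, 0)^T, error position = 6, corrected codeword c = 000100100001001

Compute s = H r^T mod 2 one row at a time:
  s_1 = 0 + 0 + 0 + 0 + 1 + 0 + 0 + 1 = 2 ≡ 0 (mod 2).
  s_2 = 1 + 0 + 1 + 1 + 1 + 0 + 0 + 1 = 5 ≡ 1 (mod 2).
  s_3 = 0 + 0 + 1 + 1 + 0 + 0 + 0 + 1 = 3 ≡ 1 (mod 2).
  s_4 = 0 + 0 + 0 + 1 + 0 + 0 + 0 + 1 = 2 ≡ 0 (mod 2).
s = (0, 1, 1, 0)^T — this equals column 6 of H (binary 0110), so error is at position 6.
Correct: flip bit 6 of r = 000101100001001 to get c = 000100100001001.


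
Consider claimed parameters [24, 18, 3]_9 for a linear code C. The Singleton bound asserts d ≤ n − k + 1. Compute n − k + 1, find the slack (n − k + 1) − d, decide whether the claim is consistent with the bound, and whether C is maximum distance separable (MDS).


Singleton RHS = n − k + 1 = 7, slack = 4, bound satisfied, not MDS.

Singleton bound: d ≤ n − k + 1.
Here n = 24, k = 18, so n − k + 1 = 7.
Given d = 3, check d ≤ 7: YES.
Slack = (n − k + 1) − d = 4.
The code is NOT MDS (slack = 4 > 0).
Description: the claimed parameters are [24, 18, 3]_9; such a code would be non-MDS.


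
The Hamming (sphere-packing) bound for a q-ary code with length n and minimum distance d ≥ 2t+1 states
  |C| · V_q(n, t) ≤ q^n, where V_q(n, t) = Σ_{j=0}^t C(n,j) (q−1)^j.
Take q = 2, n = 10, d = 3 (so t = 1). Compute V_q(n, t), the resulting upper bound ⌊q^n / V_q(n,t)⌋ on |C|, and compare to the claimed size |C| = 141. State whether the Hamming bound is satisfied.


V_q(n, t) = 11, q^n = 1024, Hamming bound = 93, |C| = 141 > bound (violated).

Step 1: Compute V_q(n, t) = Σ_{j=0}^1 C(n, j) (q−1)^j.
  j = 0: C(10,0)·(1)^0 = 1·1 = 1.
  j = 1: C(10,1)·(1)^1 = 10·1 = 10.
  V_q(n, t) = 1 + 10 = 11.
Step 2: q^n = 2^10 = 1024.
Step 3: Hamming bound ⌊q^n / V_q(n,t)⌋ = ⌊1024/11⌋ = 93.
Step 4: Compare |C| = 141 to 93: violated.
The claimed |C| lies above the Hamming bound, so no 2-ary code of length 10 with d ≥ 3 can have 141 codewords.


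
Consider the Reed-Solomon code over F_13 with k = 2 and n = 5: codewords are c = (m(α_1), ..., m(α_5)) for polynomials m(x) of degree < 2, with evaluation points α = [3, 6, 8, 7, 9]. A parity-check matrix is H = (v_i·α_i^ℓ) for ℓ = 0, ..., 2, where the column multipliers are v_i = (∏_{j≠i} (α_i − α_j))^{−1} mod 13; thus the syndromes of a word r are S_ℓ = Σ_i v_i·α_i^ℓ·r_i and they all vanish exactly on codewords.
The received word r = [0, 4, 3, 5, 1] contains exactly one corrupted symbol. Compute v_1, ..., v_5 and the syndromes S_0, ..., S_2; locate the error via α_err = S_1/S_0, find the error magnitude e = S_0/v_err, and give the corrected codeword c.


S = (11, 1, 6), error at position 2, error magnitude e = 10, c = [0, 7, 3, 5, 1].

Step 1: column multipliers v_i = (∏_{j≠i}(α_i − α_j))^{−1} mod 13.
  i = 1 (α = 3): (3−6)(3−8)(3−7)(3−9) = (−3)·(−5)·(−4)·(−6) = 360 ≡ 9, so v_1 = 9^{−1} = 3 (mod 13).
  i = 2 (α = 6): (6−3)(6−8)(6−7)(6−9) = 3·(−2)·(−1)·(−3) = −18 ≡ 8, so v_2 = 8^{−1} = 5 (mod 13).
  i = 3 (α = 8): (8−3)(8−6)(8−7)(8−9) = 5·2·1·(−1) = −10 ≡ 3, so v_3 = 3^{−1} = 9 (mod 13).
  i = 4 (α = 7): (7−3)(7−6)(7−8)(7−9) = 4·1·(−1)·(−2) = 8 ≡ 8, so v_4 = 8^{−1} = 5 (mod 13).
  i = 5 (α = 9): (9−3)(9−6)(9−8)(9−7) = 6·3·1·2 = 36 ≡ 10, so v_5 = 10^{−1} = 4 (mod 13).
  v = [3, 5, 9, 5, 4].
Step 2: syndromes of r = [0, 4, 3, 5, 1] (all sums mod 13).
  S_0 = Σ v_i r_i = 3·0 + 5·4 + 9·3 + 5·5 + 4·1 = 76 ≡ 11.
  S_1 = Σ v_i α_i r_i = 3·3·0 + 5·6·4 + 9·8·3 + 5·7·5 + 4·9·1 = 547 ≡ 1.
  α_i^2 mod 13 = [9, 10, 12, 10, 3].
  S_2 = Σ v_i α_i^2 r_i = 3·9·0 + 5·10·4 + 9·12·3 + 5·10·5 + 4·3·1 = 786 ≡ 6.
  S = (11, 1, 6) ≠ 0, so r is not a codeword (an error is present).
Step 3: locate the error. For a single error e at position i, S_ℓ = v_i·e·α_i^ℓ, so α_err = S_1/S_0.
  S_0^{−1} = 11^{−1} = 6 (mod 13), so α_err = 1·6 = 6 ≡ 6 = α_2. Error position i = 2.
  Consistency check: S_2/S_1 = 6·1 = 6 ≡ 6 = α_err ✓ (single-error assumption holds).
Step 4: error magnitude e = S_0/v_2 = S_0·∏_{j≠2}(α_2 − α_j) = 11·8 = 88 ≡ 10 (mod 13).
Step 5: correct position 2: c_2 = r_2 − e = 4 − 10 ≡ 7 (mod 13). Hence c = [0, 7, 3, 5, 1].
  Check: interpolating c through the α_i gives m(x) = 6 + 11·x (degree < 2) with m(α_i) = c_i for every i, so c is indeed a codeword.
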